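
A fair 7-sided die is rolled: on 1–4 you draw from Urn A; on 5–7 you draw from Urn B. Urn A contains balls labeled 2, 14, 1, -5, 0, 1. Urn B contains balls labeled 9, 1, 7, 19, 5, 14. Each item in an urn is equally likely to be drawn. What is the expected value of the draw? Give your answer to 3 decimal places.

E[X | Urn A] = (2 + 14 + 1 − 5 + 0 + 1)/6 = 13/6
E[X | Urn B] = (9 + 1 + 7 + 19 + 5 + 14)/6 = 55/6
E[X] = (4/7)·13/6 + (3/7)·55/6 = 31/6 ≈ 5.167

5.167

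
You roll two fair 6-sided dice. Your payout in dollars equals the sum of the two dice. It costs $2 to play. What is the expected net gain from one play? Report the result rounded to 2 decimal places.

Distribution of the sum of the two dice: 2 w.p. 1/36, 3 w.p. 1/18, 4 w.p. 1/12, 5 w.p. 1/9, 6 w.p. 5/36, 7 w.p. 1/6, …
E[payout] = (1/36)·2 + (1/18)·3 + (1/12)·4 + (1/9)·5 + (5/36)·6 + (1/6)·7 + (5/36)·8 + (1/9)·9 + (1/12)·10 + (1/18)·11 + (1/36)·12 = 7
Expected profit = 7 − 2 = 5 ≈ $5.00

$5.00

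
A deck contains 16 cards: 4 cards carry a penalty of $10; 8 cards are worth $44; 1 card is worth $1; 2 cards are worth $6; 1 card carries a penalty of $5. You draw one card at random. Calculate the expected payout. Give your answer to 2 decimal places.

$20.00

E[payout] = (4/16)·(-10) + (8/16)·44 + (1/16)·1 + (2/16)·6 + (1/16)·(-5) = 20
≈ $20.00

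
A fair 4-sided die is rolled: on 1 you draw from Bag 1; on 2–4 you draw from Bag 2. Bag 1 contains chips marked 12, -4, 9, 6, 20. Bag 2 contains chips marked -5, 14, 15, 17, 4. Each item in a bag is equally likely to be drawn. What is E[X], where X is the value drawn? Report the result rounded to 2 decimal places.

8.90

E[X | Bag 1] = (12 − 4 + 9 + 6 + 20)/5 = 43/5
E[X | Bag 2] = (-5 + 14 + 15 + 17 + 4)/5 = 9
E[X] = (1/4)·43/5 + (3/4)·9 = 89/10 ≈ 8.90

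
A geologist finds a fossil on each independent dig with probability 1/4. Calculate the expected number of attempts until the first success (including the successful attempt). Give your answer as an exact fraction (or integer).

4

For a geometric distribution, E[trials] = 1/p = 1/(1/4) = 4.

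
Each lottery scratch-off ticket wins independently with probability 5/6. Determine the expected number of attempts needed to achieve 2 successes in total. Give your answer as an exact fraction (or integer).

By linearity (sum of 2 independent geometric waits), E[trials] = 2/p = 2/(5/6) = 12/5.

12/5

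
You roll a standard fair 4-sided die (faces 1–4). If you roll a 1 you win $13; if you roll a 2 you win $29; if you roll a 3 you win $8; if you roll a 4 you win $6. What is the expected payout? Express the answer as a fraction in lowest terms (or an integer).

$14

E[payout] = (1/4)·6 + (1/4)·8 + (1/4)·13 + (1/4)·29 = 14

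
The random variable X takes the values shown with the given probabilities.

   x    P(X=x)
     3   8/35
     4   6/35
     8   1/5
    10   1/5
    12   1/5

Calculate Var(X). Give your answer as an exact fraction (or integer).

E[X] = (8/35)·3 + (6/35)·4 + (1/5)·8 + (1/5)·10 + (1/5)·12 = 258/35
E[X²] = (8/35)·9 + (6/35)·16 + (1/5)·64 + (1/5)·100 + (1/5)·144 = 332/5
Var(X) = 332/5 − (258/35)² = 14776/1225

14776/1225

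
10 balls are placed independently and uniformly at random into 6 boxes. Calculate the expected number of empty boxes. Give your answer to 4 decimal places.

Let Xⱼ=1 if box j is empty. P(Xⱼ=1) = ((6-1)/6)^10 = 9765625/60466176.
By linearity, E[#empty] = 6·9765625/60466176 = 9765625/10077696.
≈ 0.9690

0.9690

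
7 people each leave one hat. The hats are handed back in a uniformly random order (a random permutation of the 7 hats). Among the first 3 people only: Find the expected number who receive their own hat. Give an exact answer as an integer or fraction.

3/7

Let Xᵢ = 1 if person i gets their own hat. For each i, P(Xᵢ=1) = 1/7.
By linearity of expectation, E[X₁+…+X_3] = 3·(1/7) = 3/7.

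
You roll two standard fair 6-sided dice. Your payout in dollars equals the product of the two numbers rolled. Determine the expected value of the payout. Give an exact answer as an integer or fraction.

49/4 dollars

Distribution of the product of the two numbers rolled: 1 w.p. 1/36, 2 w.p. 1/18, 3 w.p. 1/18, 4 w.p. 1/12, 5 w.p. 1/18, 6 w.p. 1/9, …
E[payout] = (1/36)·1 + (1/18)·2 + (1/18)·3 + (1/12)·4 + (1/18)·5 + (1/9)·6 + (1/18)·8 + (1/36)·9 + (1/18)·10 + (1/9)·12 + (1/18)·15 + (1/36)·16 + (1/18)·18 + (1/18)·20 + (1/18)·24 + (1/36)·25 + (1/18)·30 + (1/36)·36 = 49/4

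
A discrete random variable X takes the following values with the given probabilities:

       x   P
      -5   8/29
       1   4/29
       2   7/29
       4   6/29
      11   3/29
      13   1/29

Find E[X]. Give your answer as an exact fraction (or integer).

48/29

E[X] = (8/29)·(-5) + (4/29)·1 + (7/29)·2 + (6/29)·4 + (3/29)·11 + (1/29)·13
     = 48/29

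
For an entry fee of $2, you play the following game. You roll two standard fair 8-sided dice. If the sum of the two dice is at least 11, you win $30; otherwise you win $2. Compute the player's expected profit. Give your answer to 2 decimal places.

E[payout] = (43/64)·2 + (21/64)·30 = 179/16
Expected profit = 179/16 − 2 = 147/16 ≈ $9.19

$9.19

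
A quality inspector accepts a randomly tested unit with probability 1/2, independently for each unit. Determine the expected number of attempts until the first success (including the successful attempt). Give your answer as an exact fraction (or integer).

For a geometric distribution, E[trials] = 1/p = 1/(1/2) = 2.

2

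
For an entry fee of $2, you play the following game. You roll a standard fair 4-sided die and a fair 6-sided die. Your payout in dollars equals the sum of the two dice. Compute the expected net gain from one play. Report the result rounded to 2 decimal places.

Distribution of the sum of the two dice: 2 w.p. 1/24, 3 w.p. 1/12, 4 w.p. 1/8, 5 w.p. 1/6, 6 w.p. 1/6, 7 w.p. 1/6, …
E[payout] = (1/24)·2 + (1/12)·3 + (1/8)·4 + (1/6)·5 + (1/6)·6 + (1/6)·7 + (1/8)·8 + (1/12)·9 + (1/24)·10 = 6
Expected profit = 6 − 2 = 4 ≈ $4.00

$4.00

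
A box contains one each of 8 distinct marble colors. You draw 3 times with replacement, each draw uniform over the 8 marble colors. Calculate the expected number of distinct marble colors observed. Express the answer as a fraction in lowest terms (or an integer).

Let Xⱼ=1 if type j appears at least once. P(Xⱼ=1) = 1 − ((8−1)/8)^3 = 169/512.
E[#distinct] = 8·169/512 = 169/64.

169/64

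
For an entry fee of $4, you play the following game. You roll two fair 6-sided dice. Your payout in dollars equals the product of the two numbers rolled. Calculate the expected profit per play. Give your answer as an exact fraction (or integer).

Distribution of the product of the two numbers rolled: 1 w.p. 1/36, 2 w.p. 1/18, 3 w.p. 1/18, 4 w.p. 1/12, 5 w.p. 1/18, 6 w.p. 1/9, …
E[payout] = (1/36)·1 + (1/18)·2 + (1/18)·3 + (1/12)·4 + (1/18)·5 + (1/9)·6 + (1/18)·8 + (1/36)·9 + (1/18)·10 + (1/9)·12 + (1/18)·15 + (1/36)·16 + (1/18)·18 + (1/18)·20 + (1/18)·24 + (1/36)·25 + (1/18)·30 + (1/36)·36 = 49/4
Expected profit = 49/4 − 4 = 33/4

33/4 dollars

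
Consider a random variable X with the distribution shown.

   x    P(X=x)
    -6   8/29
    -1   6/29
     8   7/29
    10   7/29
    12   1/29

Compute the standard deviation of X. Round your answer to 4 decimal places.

E[X] = 84/29, E[X²] = 1586/29
Var(X) = E[X²] − (E[X])² = 1586/29 − 7056/841 = 38938/841
SD(X) = √(38938/841) ≈ 6.8044

6.8044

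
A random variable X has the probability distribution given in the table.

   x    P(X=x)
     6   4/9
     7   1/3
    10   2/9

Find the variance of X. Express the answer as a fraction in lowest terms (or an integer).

E[X] = (4/9)·6 + (1/3)·7 + (2/9)·10 = 65/9
E[X²] = (4/9)·36 + (1/3)·49 + (2/9)·100 = 491/9
Var(X) = 491/9 − (65/9)² = 194/81

194/81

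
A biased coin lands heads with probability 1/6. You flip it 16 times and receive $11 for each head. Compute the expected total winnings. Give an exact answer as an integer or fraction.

88/3 dollars

E[#heads] = 16·1/6 = 8/3 (linearity over flips).
E[winnings] = 11·8/3 = 88/3.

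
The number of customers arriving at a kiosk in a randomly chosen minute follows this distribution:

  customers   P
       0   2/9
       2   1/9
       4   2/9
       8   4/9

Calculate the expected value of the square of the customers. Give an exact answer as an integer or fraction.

292/9

E[X²] = (2/9)·0 + (1/9)·4 + (2/9)·16 + (4/9)·64
     = 292/9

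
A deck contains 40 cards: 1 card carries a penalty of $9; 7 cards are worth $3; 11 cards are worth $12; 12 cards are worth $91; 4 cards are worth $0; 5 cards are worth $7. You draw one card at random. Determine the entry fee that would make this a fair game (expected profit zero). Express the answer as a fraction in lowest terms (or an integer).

1271/40 dollars

E[payout] = (1/40)·(-9) + (7/40)·3 + (11/40)·12 + (12/40)·91 + (4/40)·0 + (5/40)·7 = 1271/40
Fair fee = E[payout] = 1271/40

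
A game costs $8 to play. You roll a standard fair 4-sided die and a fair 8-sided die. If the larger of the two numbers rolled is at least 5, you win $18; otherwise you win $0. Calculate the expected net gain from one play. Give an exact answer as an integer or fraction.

E[payout] = (1/2)·0 + (1/2)·18 = 9
Expected profit = 9 − 8 = 1

$1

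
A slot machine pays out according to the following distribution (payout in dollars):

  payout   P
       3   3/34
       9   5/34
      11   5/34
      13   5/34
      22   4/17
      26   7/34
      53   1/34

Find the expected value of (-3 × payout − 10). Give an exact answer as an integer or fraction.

-2095/34

E[-3x-10] = (3/34)·(-19) + (5/34)·(-37) + (5/34)·(-43) + (5/34)·(-49) + (4/17)·(-76) + (7/34)·(-88) + (1/34)·(-169)
     = -2095/34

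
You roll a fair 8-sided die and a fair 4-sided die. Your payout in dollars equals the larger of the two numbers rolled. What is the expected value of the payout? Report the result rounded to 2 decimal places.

$4.81

Distribution of the larger of the two numbers rolled: 1 w.p. 1/32, 2 w.p. 3/32, 3 w.p. 5/32, 4 w.p. 7/32, 5 w.p. 1/8, 6 w.p. 1/8, …
E[payout] = (1/32)·1 + (3/32)·2 + (5/32)·3 + (7/32)·4 + (1/8)·5 + (1/8)·6 + (1/8)·7 + (1/8)·8 = 77/16
≈ $4.81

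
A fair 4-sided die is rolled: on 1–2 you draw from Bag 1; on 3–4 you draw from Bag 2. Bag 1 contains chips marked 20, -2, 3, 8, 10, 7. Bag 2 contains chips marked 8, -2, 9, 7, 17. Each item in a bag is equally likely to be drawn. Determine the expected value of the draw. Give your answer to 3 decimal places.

7.733

E[X | Bag 1] = (20 − 2 + 3 + 8 + 10 + 7)/6 = 23/3
E[X | Bag 2] = (8 − 2 + 9 + 7 + 17)/5 = 39/5
E[X] = (1/2)·23/3 + (1/2)·39/5 = 116/15 ≈ 7.733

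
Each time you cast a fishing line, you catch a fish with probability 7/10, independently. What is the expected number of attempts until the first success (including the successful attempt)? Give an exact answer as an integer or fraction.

For a geometric distribution, E[trials] = 1/p = 1/(7/10) = 10/7.

10/7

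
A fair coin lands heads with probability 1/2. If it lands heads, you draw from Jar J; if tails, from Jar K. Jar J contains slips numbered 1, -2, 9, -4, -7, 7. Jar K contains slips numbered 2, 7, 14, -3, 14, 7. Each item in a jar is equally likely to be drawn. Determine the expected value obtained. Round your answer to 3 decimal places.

3.750

E[X | Jar J] = (1 − 2 + 9 − 4 − 7 + 7)/6 = 2/3
E[X | Jar K] = (2 + 7 + 14 − 3 + 14 + 7)/6 = 41/6
E[X] = (1/2)·2/3 + (1/2)·41/6 = 15/4 ≈ 3.750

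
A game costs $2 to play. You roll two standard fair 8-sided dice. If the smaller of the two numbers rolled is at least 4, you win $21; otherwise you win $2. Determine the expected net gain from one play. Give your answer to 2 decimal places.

E[payout] = (39/64)·2 + (25/64)·21 = 603/64
Expected profit = 603/64 − 2 = 475/64 ≈ $7.42

$7.42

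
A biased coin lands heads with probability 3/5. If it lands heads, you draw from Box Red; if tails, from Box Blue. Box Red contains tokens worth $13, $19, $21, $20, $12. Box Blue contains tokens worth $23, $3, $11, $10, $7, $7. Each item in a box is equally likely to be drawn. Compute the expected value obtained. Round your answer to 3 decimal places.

$14.267

E[X | Box Red] = (13 + 19 + 21 + 20 + 12)/5 = 17
E[X | Box Blue] = (23 + 3 + 11 + 10 + 7 + 7)/6 = 61/6
E[X] = (3/5)·17 + (2/5)·61/6 = 214/15 ≈ 14.267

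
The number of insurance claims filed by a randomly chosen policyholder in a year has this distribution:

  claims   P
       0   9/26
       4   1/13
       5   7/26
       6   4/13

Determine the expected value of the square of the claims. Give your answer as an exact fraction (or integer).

495/26

E[X²] = (9/26)·0 + (1/13)·16 + (7/26)·25 + (4/13)·36
     = 495/26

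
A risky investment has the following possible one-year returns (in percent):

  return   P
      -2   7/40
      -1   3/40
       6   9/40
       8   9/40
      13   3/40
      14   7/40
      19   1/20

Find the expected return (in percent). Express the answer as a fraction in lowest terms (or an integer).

71/10

E[X] = (7/40)·(-2) + (3/40)·(-1) + (9/40)·6 + (9/40)·8 + (3/40)·13 + (7/40)·14 + (1/20)·19
     = 71/10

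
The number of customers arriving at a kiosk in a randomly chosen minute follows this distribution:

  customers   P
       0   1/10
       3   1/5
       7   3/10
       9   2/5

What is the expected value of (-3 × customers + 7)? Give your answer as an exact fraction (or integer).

-119/10

E[-3x+7] = (1/10)·7 + (1/5)·(-2) + (3/10)·(-14) + (2/5)·(-20)
     = -119/10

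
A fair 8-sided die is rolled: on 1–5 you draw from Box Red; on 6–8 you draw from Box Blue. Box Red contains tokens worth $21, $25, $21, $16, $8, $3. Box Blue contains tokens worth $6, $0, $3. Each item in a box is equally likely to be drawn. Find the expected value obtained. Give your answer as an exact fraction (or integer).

E[X | Box Red] = (21 + 25 + 21 + 16 + 8 + 3)/6 = 47/3
E[X | Box Blue] = (6 + 0 + 3)/3 = 3
E[X] = (5/8)·47/3 + (3/8)·3 = 131/12

131/12 dollars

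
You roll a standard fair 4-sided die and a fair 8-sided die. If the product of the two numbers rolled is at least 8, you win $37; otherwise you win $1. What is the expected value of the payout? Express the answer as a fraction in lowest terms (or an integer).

179/8 dollars

E[payout] = (13/32)·1 + (19/32)·37 = 179/8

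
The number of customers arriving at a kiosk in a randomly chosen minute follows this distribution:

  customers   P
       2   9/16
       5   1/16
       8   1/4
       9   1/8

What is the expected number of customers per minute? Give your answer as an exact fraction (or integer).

E[X] = (9/16)·2 + (1/16)·5 + (1/4)·8 + (1/8)·9
     = 73/16

73/16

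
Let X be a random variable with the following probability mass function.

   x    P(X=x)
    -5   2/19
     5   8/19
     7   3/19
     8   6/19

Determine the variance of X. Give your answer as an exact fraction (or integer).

E[X] = (2/19)·(-5) + (8/19)·5 + (3/19)·7 + (6/19)·8 = 99/19
E[X²] = (2/19)·25 + (8/19)·25 + (3/19)·49 + (6/19)·64 = 781/19
Var(X) = 781/19 − (99/19)² = 5038/361

5038/361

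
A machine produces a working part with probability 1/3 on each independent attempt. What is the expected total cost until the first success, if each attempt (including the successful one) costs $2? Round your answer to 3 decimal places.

E[#attempts] = 1/p = 3; E[cost] = 2·3 = 6.
≈ 6.000

$6.000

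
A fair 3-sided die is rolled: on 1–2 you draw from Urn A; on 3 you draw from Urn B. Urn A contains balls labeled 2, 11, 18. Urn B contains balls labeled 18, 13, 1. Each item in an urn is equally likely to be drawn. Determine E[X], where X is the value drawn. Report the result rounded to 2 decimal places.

E[X | Urn A] = (2 + 11 + 18)/3 = 31/3
E[X | Urn B] = (18 + 13 + 1)/3 = 32/3
E[X] = (2/3)·31/3 + (1/3)·32/3 = 94/9 ≈ 10.44

10.44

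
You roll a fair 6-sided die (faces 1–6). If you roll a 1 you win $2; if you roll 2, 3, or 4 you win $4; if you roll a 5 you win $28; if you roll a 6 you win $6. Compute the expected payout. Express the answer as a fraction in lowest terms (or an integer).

E[payout] = (1/6)·2 + (1/2)·4 + (1/6)·6 + (1/6)·28 = 8

$8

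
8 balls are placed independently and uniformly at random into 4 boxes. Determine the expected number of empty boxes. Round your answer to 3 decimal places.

0.400

Let Xⱼ=1 if box j is empty. P(Xⱼ=1) = ((4-1)/4)^8 = 6561/65536.
By linearity, E[#empty] = 4·6561/65536 = 6561/16384.
≈ 0.400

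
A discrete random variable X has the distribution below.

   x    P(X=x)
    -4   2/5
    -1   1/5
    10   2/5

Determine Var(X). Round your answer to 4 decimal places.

E[X] = (2/5)·(-4) + (1/5)·(-1) + (2/5)·10 = 11/5
E[X²] = (2/5)·16 + (1/5)·1 + (2/5)·100 = 233/5
Var(X) = 233/5 − (11/5)² = 1044/25 ≈ 41.7600

41.7600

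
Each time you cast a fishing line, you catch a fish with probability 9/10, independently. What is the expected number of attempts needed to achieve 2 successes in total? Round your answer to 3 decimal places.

By linearity (sum of 2 independent geometric waits), E[trials] = 2/p = 2/(9/10) = 20/9.
≈ 2.222

2.222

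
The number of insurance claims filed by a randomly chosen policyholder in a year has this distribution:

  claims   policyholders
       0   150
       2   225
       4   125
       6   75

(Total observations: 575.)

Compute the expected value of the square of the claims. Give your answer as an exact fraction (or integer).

Total = 575, so P(claims=0) = 150/575, etc.
E[X²] = (6/23)·0 + (9/23)·4 + (5/23)·16 + (3/23)·36
     = 224/23

224/23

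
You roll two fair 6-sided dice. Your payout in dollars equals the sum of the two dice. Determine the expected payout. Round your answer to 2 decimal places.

$7.00

Distribution of the sum of the two dice: 2 w.p. 1/36, 3 w.p. 1/18, 4 w.p. 1/12, 5 w.p. 1/9, 6 w.p. 5/36, 7 w.p. 1/6, …
E[payout] = (1/36)·2 + (1/18)·3 + (1/12)·4 + (1/9)·5 + (5/36)·6 + (1/6)·7 + (5/36)·8 + (1/9)·9 + (1/12)·10 + (1/18)·11 + (1/36)·12 = 7
≈ $7.00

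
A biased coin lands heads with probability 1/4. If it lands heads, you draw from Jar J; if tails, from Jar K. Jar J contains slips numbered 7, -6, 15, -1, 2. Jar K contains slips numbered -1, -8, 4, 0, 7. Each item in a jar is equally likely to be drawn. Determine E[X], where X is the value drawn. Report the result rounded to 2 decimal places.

1.15

E[X | Jar J] = (7 − 6 + 15 − 1 + 2)/5 = 17/5
E[X | Jar K] = (-1 − 8 + 4 + 0 + 7)/5 = 2/5
E[X] = (1/4)·17/5 + (3/4)·2/5 = 23/20 ≈ 1.15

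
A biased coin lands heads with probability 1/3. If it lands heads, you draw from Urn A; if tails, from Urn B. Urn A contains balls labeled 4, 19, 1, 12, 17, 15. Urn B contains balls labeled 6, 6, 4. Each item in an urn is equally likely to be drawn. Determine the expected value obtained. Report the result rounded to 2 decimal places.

7.33

E[X | Urn A] = (4 + 19 + 1 + 12 + 17 + 15)/6 = 34/3
E[X | Urn B] = (6 + 6 + 4)/3 = 16/3
E[X] = (1/3)·34/3 + (2/3)·16/3 = 22/3 ≈ 7.33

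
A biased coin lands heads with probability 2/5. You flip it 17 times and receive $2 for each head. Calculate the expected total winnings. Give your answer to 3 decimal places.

$13.600

E[#heads] = 17·2/5 = 34/5 (linearity over flips).
E[winnings] = 2·34/5 = 68/5.
≈ 13.600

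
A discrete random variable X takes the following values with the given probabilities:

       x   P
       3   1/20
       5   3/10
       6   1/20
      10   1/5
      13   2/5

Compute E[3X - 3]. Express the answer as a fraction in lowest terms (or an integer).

E[3x-3] = (1/20)·6 + (3/10)·12 + (1/20)·15 + (1/5)·27 + (2/5)·36
     = 489/20

489/20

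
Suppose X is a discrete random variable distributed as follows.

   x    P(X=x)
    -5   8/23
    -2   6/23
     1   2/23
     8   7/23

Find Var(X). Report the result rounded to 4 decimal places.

E[X] = (8/23)·(-5) + (6/23)·(-2) + (2/23)·1 + (7/23)·8 = 6/23
E[X²] = (8/23)·25 + (6/23)·4 + (2/23)·1 + (7/23)·64 = 674/23
Var(X) = 674/23 − (6/23)² = 15466/529 ≈ 29.2363

29.2363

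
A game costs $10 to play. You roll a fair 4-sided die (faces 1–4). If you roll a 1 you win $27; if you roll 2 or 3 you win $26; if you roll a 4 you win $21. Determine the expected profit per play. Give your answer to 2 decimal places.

E[payout] = (1/4)·21 + (1/2)·26 + (1/4)·27 = 25
Expected profit = 25 − 10 = 15 ≈ $15.00

$15.00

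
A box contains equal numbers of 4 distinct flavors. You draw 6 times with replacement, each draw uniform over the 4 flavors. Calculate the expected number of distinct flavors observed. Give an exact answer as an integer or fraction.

3367/1024

Let Xⱼ=1 if type j appears at least once. P(Xⱼ=1) = 1 − ((4−1)/4)^6 = 3367/4096.
E[#distinct] = 4·3367/4096 = 3367/1024.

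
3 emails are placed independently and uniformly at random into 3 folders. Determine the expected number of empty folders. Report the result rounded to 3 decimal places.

Let Xⱼ=1 if folder j is empty. P(Xⱼ=1) = ((3-1)/3)^3 = 8/27.
By linearity, E[#empty] = 3·8/27 = 8/9.
≈ 0.889

0.889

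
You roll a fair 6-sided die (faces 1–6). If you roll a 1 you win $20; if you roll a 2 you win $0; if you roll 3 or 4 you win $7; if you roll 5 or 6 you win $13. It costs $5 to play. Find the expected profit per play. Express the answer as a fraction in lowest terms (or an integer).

E[payout] = (1/6)·0 + (1/3)·7 + (1/3)·13 + (1/6)·20 = 10
Expected profit = 10 − 5 = 5

$5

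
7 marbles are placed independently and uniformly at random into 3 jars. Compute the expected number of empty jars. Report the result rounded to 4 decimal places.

0.1756

Let Xⱼ=1 if jar j is empty. P(Xⱼ=1) = ((3-1)/3)^7 = 128/2187.
By linearity, E[#empty] = 3·128/2187 = 128/729.
≈ 0.1756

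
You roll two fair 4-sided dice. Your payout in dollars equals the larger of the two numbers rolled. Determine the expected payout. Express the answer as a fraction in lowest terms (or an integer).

Distribution of the larger of the two numbers rolled: 1 w.p. 1/16, 2 w.p. 3/16, 3 w.p. 5/16, 4 w.p. 7/16
E[payout] = (1/16)·1 + (3/16)·2 + (5/16)·3 + (7/16)·4 = 25/8

25/8 dollars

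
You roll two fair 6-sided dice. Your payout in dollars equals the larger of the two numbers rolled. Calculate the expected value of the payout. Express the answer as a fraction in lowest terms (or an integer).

161/36 dollars

Distribution of the larger of the two numbers rolled: 1 w.p. 1/36, 2 w.p. 1/12, 3 w.p. 5/36, 4 w.p. 7/36, 5 w.p. 1/4, 6 w.p. 11/36
E[payout] = (1/36)·1 + (1/12)·2 + (5/36)·3 + (7/36)·4 + (1/4)·5 + (11/36)·6 = 161/36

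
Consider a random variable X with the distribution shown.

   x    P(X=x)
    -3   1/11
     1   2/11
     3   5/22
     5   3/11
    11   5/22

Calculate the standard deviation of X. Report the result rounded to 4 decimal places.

E[X] = 49/11, E[X²] = 411/11
Var(X) = E[X²] − (E[X])² = 411/11 − 2401/121 = 2120/121
SD(X) = √(2120/121) ≈ 4.1858

4.1858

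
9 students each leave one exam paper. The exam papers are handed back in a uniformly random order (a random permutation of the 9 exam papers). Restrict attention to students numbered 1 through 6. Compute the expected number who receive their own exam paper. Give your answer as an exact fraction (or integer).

Let Xᵢ = 1 if person i gets their own exam paper. For each i, P(Xᵢ=1) = 1/9.
By linearity of expectation, E[X₁+…+X_6] = 6·(1/9) = 2/3.

2/3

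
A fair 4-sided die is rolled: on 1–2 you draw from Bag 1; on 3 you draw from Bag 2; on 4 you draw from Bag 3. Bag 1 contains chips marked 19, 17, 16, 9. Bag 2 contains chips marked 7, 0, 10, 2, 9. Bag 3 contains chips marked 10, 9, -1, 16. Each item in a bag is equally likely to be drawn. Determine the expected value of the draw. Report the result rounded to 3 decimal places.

11.150

E[X | Bag 1] = (19 + 17 + 16 + 9)/4 = 61/4
E[X | Bag 2] = (7 + 0 + 10 + 2 + 9)/5 = 28/5
E[X | Bag 3] = (10 + 9 − 1 + 16)/4 = 17/2
E[X] = (1/2)·61/4 + (1/4)·28/5 + (1/4)·17/2 = 223/20 ≈ 11.150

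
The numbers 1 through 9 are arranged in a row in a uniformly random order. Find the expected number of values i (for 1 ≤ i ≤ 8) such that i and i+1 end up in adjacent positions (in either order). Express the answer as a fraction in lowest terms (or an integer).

16/9

For each i ∈ {1,…,8}, let Xᵢ = 1 if i and i+1 are adjacent. P(Xᵢ=1) = 2·(9−1)!/9! = 2/9.
By linearity, E[ΣXᵢ] = (8)·(2/9) = 16/9.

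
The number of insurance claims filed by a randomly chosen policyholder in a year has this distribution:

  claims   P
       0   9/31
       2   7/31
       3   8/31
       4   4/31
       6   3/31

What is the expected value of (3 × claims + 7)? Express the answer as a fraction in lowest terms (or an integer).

E[3x+7] = (9/31)·7 + (7/31)·13 + (8/31)·16 + (4/31)·19 + (3/31)·25
     = 433/31

433/31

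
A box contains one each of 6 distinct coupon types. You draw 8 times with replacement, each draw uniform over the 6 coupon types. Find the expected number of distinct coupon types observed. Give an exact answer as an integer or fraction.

Let Xⱼ=1 if type j appears at least once. P(Xⱼ=1) = 1 − ((6−1)/6)^8 = 1288991/1679616.
E[#distinct] = 6·1288991/1679616 = 1288991/279936.

1288991/279936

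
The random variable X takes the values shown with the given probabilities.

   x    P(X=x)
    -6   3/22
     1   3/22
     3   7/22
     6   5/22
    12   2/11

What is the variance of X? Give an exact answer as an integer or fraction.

E[X] = (3/22)·(-6) + (3/22)·1 + (7/22)·3 + (5/22)·6 + (2/11)·12 = 42/11
E[X²] = (3/22)·36 + (3/22)·1 + (7/22)·9 + (5/22)·36 + (2/11)·144 = 465/11
Var(X) = 465/11 − (42/11)² = 3351/121

3351/121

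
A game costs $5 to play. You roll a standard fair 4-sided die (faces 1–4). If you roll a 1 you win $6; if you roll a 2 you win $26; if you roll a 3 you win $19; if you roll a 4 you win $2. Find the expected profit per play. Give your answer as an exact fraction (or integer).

33/4 dollars

E[payout] = (1/4)·2 + (1/4)·6 + (1/4)·19 + (1/4)·26 = 53/4
Expected profit = 53/4 − 5 = 33/4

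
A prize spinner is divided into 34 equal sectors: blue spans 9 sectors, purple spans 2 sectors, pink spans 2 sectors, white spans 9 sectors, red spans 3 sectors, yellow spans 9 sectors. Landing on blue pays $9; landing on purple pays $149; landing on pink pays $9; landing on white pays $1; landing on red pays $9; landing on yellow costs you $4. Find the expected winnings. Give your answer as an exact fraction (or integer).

E[payout] = (9/34)·9 + (2/34)·149 + (2/34)·9 + (9/34)·1 + (3/34)·9 + (9/34)·(-4) = 397/34

397/34 dollars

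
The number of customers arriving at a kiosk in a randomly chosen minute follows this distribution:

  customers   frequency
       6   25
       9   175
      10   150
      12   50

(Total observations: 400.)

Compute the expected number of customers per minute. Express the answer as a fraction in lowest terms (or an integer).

Total = 400, so P(customers=6) = 25/400, etc.
E[X] = (1/16)·6 + (7/16)·9 + (3/8)·10 + (1/8)·12
     = 153/16

153/16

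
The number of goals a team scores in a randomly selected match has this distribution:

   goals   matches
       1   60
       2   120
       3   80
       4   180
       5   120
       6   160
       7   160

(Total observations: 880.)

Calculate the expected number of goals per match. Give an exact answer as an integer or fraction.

197/44

Total = 880, so P(goals=1) = 60/880, etc.
E[X] = (3/44)·1 + (3/22)·2 + (1/11)·3 + (9/44)·4 + (3/22)·5 + (2/11)·6 + (2/11)·7
     = 197/44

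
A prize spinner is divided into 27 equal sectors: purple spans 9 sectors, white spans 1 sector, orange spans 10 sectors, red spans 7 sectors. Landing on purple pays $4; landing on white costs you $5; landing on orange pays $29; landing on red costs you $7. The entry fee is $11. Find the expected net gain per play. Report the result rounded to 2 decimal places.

E[payout] = (9/27)·4 + (1/27)·(-5) + (10/27)·29 + (7/27)·(-7) = 272/27
Expected profit = 272/27 − 11 = -25/27 ≈ -$0.93

-$0.93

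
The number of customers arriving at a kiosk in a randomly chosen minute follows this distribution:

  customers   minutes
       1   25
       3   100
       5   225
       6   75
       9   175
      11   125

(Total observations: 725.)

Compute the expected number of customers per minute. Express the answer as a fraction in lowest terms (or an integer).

194/29

Total = 725, so P(customers=1) = 25/725, etc.
E[X] = (1/29)·1 + (4/29)·3 + (9/29)·5 + (3/29)·6 + (7/29)·9 + (5/29)·11
     = 194/29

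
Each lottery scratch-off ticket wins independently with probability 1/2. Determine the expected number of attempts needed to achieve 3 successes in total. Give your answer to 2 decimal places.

6.00

By linearity (sum of 3 independent geometric waits), E[trials] = 3/p = 3/(1/2) = 6.
≈ 6.00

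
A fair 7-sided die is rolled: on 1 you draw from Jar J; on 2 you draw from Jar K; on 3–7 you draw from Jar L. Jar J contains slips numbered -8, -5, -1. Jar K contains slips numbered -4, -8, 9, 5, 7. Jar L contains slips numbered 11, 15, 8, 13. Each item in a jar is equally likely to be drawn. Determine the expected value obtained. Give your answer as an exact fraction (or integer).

479/60

E[X | Jar J] = (-8 − 5 − 1)/3 = -14/3
E[X | Jar K] = (-4 − 8 + 9 + 5 + 7)/5 = 9/5
E[X | Jar L] = (11 + 15 + 8 + 13)/4 = 47/4
E[X] = (1/7)·(-14/3) + (1/7)·9/5 + (5/7)·47/4 = 479/60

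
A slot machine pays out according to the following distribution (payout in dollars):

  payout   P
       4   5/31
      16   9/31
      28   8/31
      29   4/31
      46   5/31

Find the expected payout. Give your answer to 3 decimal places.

E[X] = (5/31)·4 + (9/31)·16 + (8/31)·28 + (4/31)·29 + (5/31)·46
     = 734/31 ≈ 23.677

$23.677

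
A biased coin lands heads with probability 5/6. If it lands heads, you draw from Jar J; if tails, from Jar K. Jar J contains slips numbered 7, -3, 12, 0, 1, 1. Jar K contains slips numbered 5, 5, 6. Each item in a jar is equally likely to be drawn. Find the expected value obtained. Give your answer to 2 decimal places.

3.39

E[X | Jar J] = (7 − 3 + 12 + 0 + 1 + 1)/6 = 3
E[X | Jar K] = (5 + 5 + 6)/3 = 16/3
E[X] = (5/6)·3 + (1/6)·16/3 = 61/18 ≈ 3.39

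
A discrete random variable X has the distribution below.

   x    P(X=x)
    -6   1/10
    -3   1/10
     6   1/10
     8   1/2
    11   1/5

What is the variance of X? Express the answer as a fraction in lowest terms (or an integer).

E[X] = (1/10)·(-6) + (1/10)·(-3) + (1/10)·6 + (1/2)·8 + (1/5)·11 = 59/10
E[X²] = (1/10)·36 + (1/10)·9 + (1/10)·36 + (1/2)·64 + (1/5)·121 = 643/10
Var(X) = 643/10 − (59/10)² = 2949/100

2949/100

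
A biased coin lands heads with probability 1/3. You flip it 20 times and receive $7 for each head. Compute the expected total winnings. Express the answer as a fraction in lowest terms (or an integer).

140/3 dollars

E[#heads] = 20·1/3 = 20/3 (linearity over flips).
E[winnings] = 7·20/3 = 140/3.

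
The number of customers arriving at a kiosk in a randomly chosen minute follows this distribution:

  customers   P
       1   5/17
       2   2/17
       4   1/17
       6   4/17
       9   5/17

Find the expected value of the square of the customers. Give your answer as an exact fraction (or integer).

34

E[X²] = (5/17)·1 + (2/17)·4 + (1/17)·16 + (4/17)·36 + (5/17)·81
     = 34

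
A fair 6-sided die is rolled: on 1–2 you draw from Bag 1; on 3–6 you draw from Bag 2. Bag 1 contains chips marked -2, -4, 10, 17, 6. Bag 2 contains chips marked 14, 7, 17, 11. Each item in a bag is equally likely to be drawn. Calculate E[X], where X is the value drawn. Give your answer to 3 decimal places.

9.967

E[X | Bag 1] = (-2 − 4 + 10 + 17 + 6)/5 = 27/5
E[X | Bag 2] = (14 + 7 + 17 + 11)/4 = 49/4
E[X] = (1/3)·27/5 + (2/3)·49/4 = 299/30 ≈ 9.967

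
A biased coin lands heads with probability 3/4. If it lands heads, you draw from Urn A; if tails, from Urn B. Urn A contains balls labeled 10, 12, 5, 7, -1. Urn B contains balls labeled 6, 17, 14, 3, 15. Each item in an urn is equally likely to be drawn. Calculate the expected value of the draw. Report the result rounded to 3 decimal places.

E[X | Urn A] = (10 + 12 + 5 + 7 − 1)/5 = 33/5
E[X | Urn B] = (6 + 17 + 14 + 3 + 15)/5 = 11
E[X] = (3/4)·33/5 + (1/4)·11 = 77/10 ≈ 7.700

7.700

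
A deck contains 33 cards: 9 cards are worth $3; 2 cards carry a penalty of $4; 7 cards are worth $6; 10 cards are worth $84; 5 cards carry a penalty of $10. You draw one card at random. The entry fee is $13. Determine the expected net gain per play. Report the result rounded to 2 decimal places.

$12.79

E[payout] = (9/33)·3 + (2/33)·(-4) + (7/33)·6 + (10/33)·84 + (5/33)·(-10) = 851/33
Expected profit = 851/33 − 13 = 422/33 ≈ $12.79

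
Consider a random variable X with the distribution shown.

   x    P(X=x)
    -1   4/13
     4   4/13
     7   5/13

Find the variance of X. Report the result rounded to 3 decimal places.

11.006

E[X] = (4/13)·(-1) + (4/13)·4 + (5/13)·7 = 47/13
E[X²] = (4/13)·1 + (4/13)·16 + (5/13)·49 = 313/13
Var(X) = 313/13 − (47/13)² = 1860/169 ≈ 11.006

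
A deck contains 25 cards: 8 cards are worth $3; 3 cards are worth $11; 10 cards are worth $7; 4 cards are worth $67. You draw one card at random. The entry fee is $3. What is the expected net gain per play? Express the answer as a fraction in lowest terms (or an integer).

E[payout] = (8/25)·3 + (3/25)·11 + (10/25)·7 + (4/25)·67 = 79/5
Expected profit = 79/5 − 3 = 64/5

64/5 dollars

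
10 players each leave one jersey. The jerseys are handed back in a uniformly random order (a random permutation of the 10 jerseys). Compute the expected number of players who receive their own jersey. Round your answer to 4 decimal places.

1.0000

Let Xᵢ = 1 if person i gets their own jersey. For each i, P(Xᵢ=1) = 1/10.
By linearity of expectation, E[X₁+…+X_10] = 10·(1/10) = 1.
≈ 1.0000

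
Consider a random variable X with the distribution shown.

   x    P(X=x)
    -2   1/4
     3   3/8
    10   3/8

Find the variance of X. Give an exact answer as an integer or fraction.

1455/64

E[X] = (1/4)·(-2) + (3/8)·3 + (3/8)·10 = 35/8
E[X²] = (1/4)·4 + (3/8)·9 + (3/8)·100 = 335/8
Var(X) = 335/8 − (35/8)² = 1455/64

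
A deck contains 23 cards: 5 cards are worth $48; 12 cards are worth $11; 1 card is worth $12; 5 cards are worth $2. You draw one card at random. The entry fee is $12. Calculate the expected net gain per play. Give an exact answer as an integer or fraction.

118/23 dollars

E[payout] = (5/23)·48 + (12/23)·11 + (1/23)·12 + (5/23)·2 = 394/23
Expected profit = 394/23 − 12 = 118/23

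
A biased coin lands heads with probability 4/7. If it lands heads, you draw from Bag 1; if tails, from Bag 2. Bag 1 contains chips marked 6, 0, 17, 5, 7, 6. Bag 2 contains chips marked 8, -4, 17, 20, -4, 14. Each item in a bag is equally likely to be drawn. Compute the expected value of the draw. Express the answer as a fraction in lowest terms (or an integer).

E[X | Bag 1] = (6 + 0 + 17 + 5 + 7 + 6)/6 = 41/6
E[X | Bag 2] = (8 − 4 + 17 + 20 − 4 + 14)/6 = 17/2
E[X] = (4/7)·41/6 + (3/7)·17/2 = 317/42

317/42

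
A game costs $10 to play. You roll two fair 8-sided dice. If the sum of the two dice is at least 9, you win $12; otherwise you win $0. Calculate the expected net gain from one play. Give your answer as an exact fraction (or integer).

E[payout] = (7/16)·0 + (9/16)·12 = 27/4
Expected profit = 27/4 − 10 = -13/4

-13/4 dollars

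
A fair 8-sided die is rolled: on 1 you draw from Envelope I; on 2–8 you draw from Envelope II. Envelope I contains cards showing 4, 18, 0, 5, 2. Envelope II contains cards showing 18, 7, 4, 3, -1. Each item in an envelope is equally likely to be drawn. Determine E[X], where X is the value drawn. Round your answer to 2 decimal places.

6.15

E[X | Envelope I] = (4 + 18 + 0 + 5 + 2)/5 = 29/5
E[X | Envelope II] = (18 + 7 + 4 + 3 − 1)/5 = 31/5
E[X] = (1/8)·29/5 + (7/8)·31/5 = 123/20 ≈ 6.15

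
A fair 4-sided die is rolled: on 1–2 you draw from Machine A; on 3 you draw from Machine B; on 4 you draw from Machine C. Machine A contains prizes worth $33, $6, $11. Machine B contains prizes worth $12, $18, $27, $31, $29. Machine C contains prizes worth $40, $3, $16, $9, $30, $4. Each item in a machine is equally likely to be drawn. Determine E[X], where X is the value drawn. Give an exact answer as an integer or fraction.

E[X | Machine A] = (33 + 6 + 11)/3 = 50/3
E[X | Machine B] = (12 + 18 + 27 + 31 + 29)/5 = 117/5
E[X | Machine C] = (40 + 3 + 16 + 9 + 30 + 4)/6 = 17
E[X] = (1/2)·50/3 + (1/4)·117/5 + (1/4)·17 = 553/30

553/30 dollars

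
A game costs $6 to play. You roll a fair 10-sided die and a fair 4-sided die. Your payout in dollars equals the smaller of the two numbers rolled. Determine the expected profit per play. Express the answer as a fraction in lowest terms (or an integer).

Distribution of the smaller of the two numbers rolled: 1 w.p. 13/40, 2 w.p. 11/40, 3 w.p. 9/40, 4 w.p. 7/40
E[payout] = (13/40)·1 + (11/40)·2 + (9/40)·3 + (7/40)·4 = 9/4
Expected profit = 9/4 − 6 = -15/4

-15/4 dollars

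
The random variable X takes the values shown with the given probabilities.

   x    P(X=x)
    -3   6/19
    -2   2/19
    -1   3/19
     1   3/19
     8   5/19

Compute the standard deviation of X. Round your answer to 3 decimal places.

4.419

E[X] = 18/19, E[X²] = 388/19
Var(X) = E[X²] − (E[X])² = 388/19 − 324/361 = 7048/361
SD(X) = √(7048/361) ≈ 4.419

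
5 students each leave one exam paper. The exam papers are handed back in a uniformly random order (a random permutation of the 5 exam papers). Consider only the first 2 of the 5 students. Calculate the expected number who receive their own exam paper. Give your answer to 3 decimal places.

0.400

Let Xᵢ = 1 if person i gets their own exam paper. For each i, P(Xᵢ=1) = 1/5.
By linearity of expectation, E[X₁+…+X_2] = 2·(1/5) = 2/5.
≈ 0.400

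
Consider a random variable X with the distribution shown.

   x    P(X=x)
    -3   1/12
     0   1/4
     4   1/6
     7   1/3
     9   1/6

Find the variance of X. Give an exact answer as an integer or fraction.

243/16

E[X] = (1/12)·(-3) + (1/4)·0 + (1/6)·4 + (1/3)·7 + (1/6)·9 = 17/4
E[X²] = (1/12)·9 + (1/4)·0 + (1/6)·16 + (1/3)·49 + (1/6)·81 = 133/4
Var(X) = 133/4 − (17/4)² = 243/16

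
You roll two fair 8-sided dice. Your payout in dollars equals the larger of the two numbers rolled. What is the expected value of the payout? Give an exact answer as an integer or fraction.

Distribution of the larger of the two numbers rolled: 1 w.p. 1/64, 2 w.p. 3/64, 3 w.p. 5/64, 4 w.p. 7/64, 5 w.p. 9/64, 6 w.p. 11/64, …
E[payout] = (1/64)·1 + (3/64)·2 + (5/64)·3 + (7/64)·4 + (9/64)·5 + (11/64)·6 + (13/64)·7 + (15/64)·8 = 93/16

93/16 dollars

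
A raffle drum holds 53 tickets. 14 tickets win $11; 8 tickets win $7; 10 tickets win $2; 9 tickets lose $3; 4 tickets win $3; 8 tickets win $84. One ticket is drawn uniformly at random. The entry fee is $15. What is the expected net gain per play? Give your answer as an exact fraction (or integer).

92/53 dollars

E[payout] = (14/53)·11 + (8/53)·7 + (10/53)·2 + (9/53)·(-3) + (4/53)·3 + (8/53)·84 = 887/53
Expected profit = 887/53 − 15 = 92/53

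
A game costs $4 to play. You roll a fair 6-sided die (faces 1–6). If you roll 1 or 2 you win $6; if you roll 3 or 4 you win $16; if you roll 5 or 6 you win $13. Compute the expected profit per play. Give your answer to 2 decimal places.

E[payout] = (1/3)·6 + (1/3)·13 + (1/3)·16 = 35/3
Expected profit = 35/3 − 4 = 23/3 ≈ $7.67

$7.67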